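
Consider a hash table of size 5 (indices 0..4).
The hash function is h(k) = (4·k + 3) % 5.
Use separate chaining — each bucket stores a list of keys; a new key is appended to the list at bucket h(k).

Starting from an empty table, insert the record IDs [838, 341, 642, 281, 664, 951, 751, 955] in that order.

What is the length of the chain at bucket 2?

4

Insert 838: h=0, bucket 0 empty → new chain.
Insert 341: h=2, bucket 2 empty → new chain.
Insert 642: h=1, bucket 1 empty → new chain.
Insert 281: h=2, bucket 2 nonempty → append to chain.
Insert 664: h=4, bucket 4 empty → new chain.
Insert 951: h=2, bucket 2 nonempty → append to chain.
Insert 751: h=2, bucket 2 nonempty → append to chain.
Insert 955: h=3, bucket 3 empty → new chain.
Final buckets:
0: 838
1: 642
2: 341 -> 281 -> 951 -> 751
3: 955
4: 664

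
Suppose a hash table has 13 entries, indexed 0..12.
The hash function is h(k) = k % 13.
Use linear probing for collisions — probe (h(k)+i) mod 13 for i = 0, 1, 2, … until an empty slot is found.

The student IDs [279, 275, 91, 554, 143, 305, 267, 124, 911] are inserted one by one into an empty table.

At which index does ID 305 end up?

279: h=6 => slot 6
275: h=2 => slot 2
91: h=0 => slot 0
554: h=8 => slot 8
143: h=0, probe 0,1 => slot 1
305: h=6, probe 6,7 => slot 7
267: h=7, probe 7,8,9 => slot 9
124: h=7, probe 7,8,9,10 => slot 10
911: h=1, probe 1,2,3 => slot 3
Table: [91, 143, 275, 911, ., ., 279, 305, 554, 267, 124, ., .]

7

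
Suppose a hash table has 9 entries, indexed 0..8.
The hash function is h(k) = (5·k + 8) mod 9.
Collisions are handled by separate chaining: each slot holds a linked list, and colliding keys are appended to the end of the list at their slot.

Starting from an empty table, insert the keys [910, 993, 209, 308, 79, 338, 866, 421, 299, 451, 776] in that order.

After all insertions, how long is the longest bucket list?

5

910 → bucket 4
993 → bucket 5
209 → bucket 0
308 → bucket 0 (collision)
79 → bucket 7
338 → bucket 6
866 → bucket 0 (collision)
421 → bucket 7 (collision)
299 → bucket 0 (collision)
451 → bucket 4 (collision)
776 → bucket 0 (collision)
Final buckets:
0: 209 -> 308 -> 866 -> 299 -> 776
1: -
2: -
3: -
4: 910 -> 451
5: 993
6: 338
7: 79 -> 421
8: -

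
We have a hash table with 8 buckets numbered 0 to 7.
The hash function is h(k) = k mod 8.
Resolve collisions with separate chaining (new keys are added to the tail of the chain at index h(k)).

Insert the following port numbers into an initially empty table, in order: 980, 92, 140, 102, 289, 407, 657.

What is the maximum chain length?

3

Insert 980: h=4, bucket 4 empty → new chain.
Insert 92: h=4, bucket 4 nonempty → append to chain.
Insert 140: h=4, bucket 4 nonempty → append to chain.
Insert 102: h=6, bucket 6 empty → new chain.
Insert 289: h=1, bucket 1 empty → new chain.
Insert 407: h=7, bucket 7 empty → new chain.
Insert 657: h=1, bucket 1 nonempty → append to chain.
Final buckets:
0: —
1: 289 -> 657
2: —
3: —
4: 980 -> 92 -> 140
5: —
6: 102
7: 407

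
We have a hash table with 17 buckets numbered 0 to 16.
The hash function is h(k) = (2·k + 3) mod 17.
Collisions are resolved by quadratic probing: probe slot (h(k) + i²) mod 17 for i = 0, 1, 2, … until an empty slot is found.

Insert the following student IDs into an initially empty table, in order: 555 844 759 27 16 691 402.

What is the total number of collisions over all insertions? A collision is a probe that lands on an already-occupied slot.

Insert 555: h=8, slot 8 empty => index 8.
Insert 844: h=8, slot 8 occupied => index 9.
Insert 759: h=8, slots 8,9 occupied => index 12.
Insert 27: h=6, slot 6 empty => index 6.
Insert 16: h=1, slot 1 empty => index 1.
Insert 691: h=8, slots 8,9,12 occupied => index 0.
Insert 402: h=8, slots 8,9,12,0 occupied => index 7.
Table: [691, 16, ∅, ∅, ∅, ∅, 27, 402, 555, 844, ∅, ∅, 759, ∅, ∅, ∅, ∅]

10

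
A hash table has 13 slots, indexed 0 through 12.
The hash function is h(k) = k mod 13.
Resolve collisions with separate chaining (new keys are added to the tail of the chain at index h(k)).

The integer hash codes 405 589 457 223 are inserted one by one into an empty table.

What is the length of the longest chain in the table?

Insert 405: h=2, bucket 2 empty -> new chain.
Insert 589: h=4, bucket 4 empty -> new chain.
Insert 457: h=2, bucket 2 nonempty -> append to chain.
Insert 223: h=2, bucket 2 nonempty -> append to chain.
Final buckets:
0: _
1: _
2: 405 -> 457 -> 223
3: _
4: 589
5: _
6: _
7: _
8: _
9: _
10: _
11: _
12: _

3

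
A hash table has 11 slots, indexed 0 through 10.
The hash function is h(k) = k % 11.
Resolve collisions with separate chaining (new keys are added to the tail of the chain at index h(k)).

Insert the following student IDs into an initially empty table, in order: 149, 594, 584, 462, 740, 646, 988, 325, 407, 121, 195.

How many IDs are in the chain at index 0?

Insert 149: h=6, bucket 6 empty → new chain.
Insert 594: h=0, bucket 0 empty → new chain.
Insert 584: h=1, bucket 1 empty → new chain.
Insert 462: h=0, bucket 0 nonempty → append to chain.
Insert 740: h=3, bucket 3 empty → new chain.
Insert 646: h=8, bucket 8 empty → new chain.
Insert 988: h=9, bucket 9 empty → new chain.
Insert 325: h=6, bucket 6 nonempty → append to chain.
Insert 407: h=0, bucket 0 nonempty → append to chain.
Insert 121: h=0, bucket 0 nonempty → append to chain.
Insert 195: h=8, bucket 8 nonempty → append to chain.
Final buckets:
0: 594 -> 462 -> 407 -> 121
1: 584
2: -
3: 740
4: -
5: -
6: 149 -> 325
7: -
8: 646 -> 195
9: 988
10: -

4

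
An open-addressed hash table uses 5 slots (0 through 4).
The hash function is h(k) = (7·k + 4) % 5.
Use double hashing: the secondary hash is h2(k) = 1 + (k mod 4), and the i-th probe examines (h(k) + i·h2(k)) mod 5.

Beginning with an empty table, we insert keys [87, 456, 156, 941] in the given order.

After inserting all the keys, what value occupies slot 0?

87 hashes to 3; slot 3 is free → place at 3.
456 hashes to 1; slot 1 is free → place at 1.
156 hashes to 1, h2=1; 1 taken → place at 2.
941 hashes to 1, h2=2; 1,3 taken → place at 0.
Table: [941, 456, 156, 87, ∅]

941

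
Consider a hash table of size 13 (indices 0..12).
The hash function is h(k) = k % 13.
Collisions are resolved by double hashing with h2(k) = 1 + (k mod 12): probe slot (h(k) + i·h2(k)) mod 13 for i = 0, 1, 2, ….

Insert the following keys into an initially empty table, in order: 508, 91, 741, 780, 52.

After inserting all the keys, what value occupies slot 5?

508 hashes to 1; slot 1 is free → place at 1.
91 hashes to 0; slot 0 is free → place at 0.
741 hashes to 0, h2=10; 0 taken → place at 10.
780 hashes to 0, h2=1; 0,1 taken → place at 2.
52 hashes to 0, h2=5; 0 taken → place at 5.
Table: [91, 508, 780, —, —, 52, —, —, —, —, 741, —, —]

52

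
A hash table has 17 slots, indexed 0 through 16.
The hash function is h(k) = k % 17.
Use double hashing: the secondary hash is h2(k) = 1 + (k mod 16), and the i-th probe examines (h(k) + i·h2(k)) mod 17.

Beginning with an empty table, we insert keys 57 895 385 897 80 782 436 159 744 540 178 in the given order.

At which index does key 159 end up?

5

57 hashes to 6; slot 6 is free -> place at 6.
895 hashes to 11; slot 11 is free -> place at 11.
385 hashes to 11, h2=2; 11 taken -> place at 13.
897 hashes to 13, h2=2; 13 taken -> place at 15.
80 hashes to 12; slot 12 is free -> place at 12.
782 hashes to 0; slot 0 is free -> place at 0.
436 hashes to 11, h2=5; 11 taken -> place at 16.
159 hashes to 6, h2=16; 6 taken -> place at 5.
744 hashes to 13, h2=9; 13,5 taken -> place at 14.
540 hashes to 13, h2=13; 13 taken -> place at 9.
178 hashes to 8; slot 8 is free -> place at 8.
Table: [782, ., ., ., ., 159, 57, ., 178, 540, ., 895, 80, 385, 744, 897, 436]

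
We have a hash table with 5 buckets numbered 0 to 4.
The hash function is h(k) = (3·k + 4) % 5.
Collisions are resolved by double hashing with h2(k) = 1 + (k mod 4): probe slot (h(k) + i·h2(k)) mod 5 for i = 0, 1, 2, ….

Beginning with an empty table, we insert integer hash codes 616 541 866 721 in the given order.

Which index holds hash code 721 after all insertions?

Insert 616: h=2, slot 2 empty → index 2.
Insert 541: h=2, h2=2, slot 2 occupied → index 4.
Insert 866: h=2, h2=3, slot 2 occupied → index 0.
Insert 721: h=2, h2=2, slots 2,4 occupied → index 1.
Table: [866, 721, 616, ∅, 541]

1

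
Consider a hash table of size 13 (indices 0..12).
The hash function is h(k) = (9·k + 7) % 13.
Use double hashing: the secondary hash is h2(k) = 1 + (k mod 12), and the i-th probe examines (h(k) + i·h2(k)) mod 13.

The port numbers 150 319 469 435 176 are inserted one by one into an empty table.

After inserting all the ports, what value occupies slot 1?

150: h=5 => slot 5
319: h=5, h2=8, probe 5,0 => slot 0
469: h=3 => slot 3
435: h=9 => slot 9
176: h=5, h2=9, probe 5,1 => slot 1
Table: [319, 176, _, 469, _, 150, _, _, _, 435, _, _, _]

176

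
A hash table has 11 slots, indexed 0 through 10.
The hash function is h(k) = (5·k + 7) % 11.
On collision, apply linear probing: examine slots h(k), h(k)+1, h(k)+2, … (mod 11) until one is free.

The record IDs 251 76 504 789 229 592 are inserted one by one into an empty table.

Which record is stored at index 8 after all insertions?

Insert 251: h=8, slot 8 empty → index 8.
Insert 76: h=2, slot 2 empty → index 2.
Insert 504: h=8, slot 8 occupied → index 9.
Insert 789: h=3, slot 3 empty → index 3.
Insert 229: h=8, slots 8,9 occupied → index 10.
Insert 592: h=8, slots 8,9,10 occupied → index 0.
Table: [592, ., 76, 789, ., ., ., ., 251, 504, 229]

251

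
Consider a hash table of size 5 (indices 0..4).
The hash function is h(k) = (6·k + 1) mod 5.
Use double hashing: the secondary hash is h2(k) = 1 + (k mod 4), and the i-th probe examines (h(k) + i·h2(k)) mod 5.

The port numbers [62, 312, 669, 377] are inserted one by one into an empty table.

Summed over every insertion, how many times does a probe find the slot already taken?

3

62 hashes to 3; slot 3 is free -> place at 3.
312 hashes to 3, h2=1; 3 taken -> place at 4.
669 hashes to 0; slot 0 is free -> place at 0.
377 hashes to 3, h2=2; 3,0 taken -> place at 2.
Table: [669, ∅, 377, 62, 312]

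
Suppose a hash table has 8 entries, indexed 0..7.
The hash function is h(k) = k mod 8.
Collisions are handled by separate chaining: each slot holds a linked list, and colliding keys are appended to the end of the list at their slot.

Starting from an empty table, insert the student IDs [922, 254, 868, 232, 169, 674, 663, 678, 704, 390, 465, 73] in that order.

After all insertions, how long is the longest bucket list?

922 -> bucket 2
254 -> bucket 6
868 -> bucket 4
232 -> bucket 0
169 -> bucket 1
674 -> bucket 2 (collision)
663 -> bucket 7
678 -> bucket 6 (collision)
704 -> bucket 0 (collision)
390 -> bucket 6 (collision)
465 -> bucket 1 (collision)
73 -> bucket 1 (collision)
Final buckets:
0: 232 -> 704
1: 169 -> 465 -> 73
2: 922 -> 674
3: .
4: 868
5: .
6: 254 -> 678 -> 390
7: 663

3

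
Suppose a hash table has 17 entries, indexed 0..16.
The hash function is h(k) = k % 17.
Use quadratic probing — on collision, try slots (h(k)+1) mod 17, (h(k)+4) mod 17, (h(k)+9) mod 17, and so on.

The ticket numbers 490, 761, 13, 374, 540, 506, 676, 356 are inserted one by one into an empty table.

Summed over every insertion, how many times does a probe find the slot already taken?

490 hashes to 14; slot 14 is free → place at 14.
761 hashes to 13; slot 13 is free → place at 13.
13 hashes to 13; 13,14 taken → place at 0.
374 hashes to 0; 0 taken → place at 1.
540 hashes to 13; 13,14,0 taken → place at 5.
506 hashes to 13; 13,14,0,5 taken → place at 12.
676 hashes to 13; 13,14,0,5,12 taken → place at 4.
356 hashes to 16; slot 16 is free → place at 16.
Table: [13, 374, —, —, 676, 540, —, —, —, —, —, —, 506, 761, 490, —, 356]

15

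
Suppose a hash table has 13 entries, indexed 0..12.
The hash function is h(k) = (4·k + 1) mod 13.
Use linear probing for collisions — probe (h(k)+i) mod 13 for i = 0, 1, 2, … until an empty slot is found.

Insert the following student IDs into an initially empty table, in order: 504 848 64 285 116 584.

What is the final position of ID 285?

11

504: h=2 → slot 2
848: h=0 → slot 0
64: h=10 → slot 10
285: h=10, probe 10,11 → slot 11
116: h=10, probe 10,11,12 → slot 12
584: h=10, probe 10,11,12,0,1 → slot 1
Table: [848, 584, 504, -, -, -, -, -, -, -, 64, 285, 116]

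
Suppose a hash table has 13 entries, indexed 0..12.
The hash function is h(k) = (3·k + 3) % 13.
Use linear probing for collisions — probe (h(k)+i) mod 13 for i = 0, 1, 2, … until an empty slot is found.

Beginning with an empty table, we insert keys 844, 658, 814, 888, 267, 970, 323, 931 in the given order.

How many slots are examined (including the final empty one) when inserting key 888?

844: h=0 => slot 0
658: h=1 => slot 1
814: h=1, probe 1,2 => slot 2
888: h=2, probe 2,3 => slot 3
267: h=11 => slot 11
970: h=1, probe 1,2,3,4 => slot 4
323: h=10 => slot 10
931: h=1, probe 1,2,3,4,5 => slot 5
Table: [844, 658, 814, 888, 970, 931, _, _, _, _, 323, 267, _]

2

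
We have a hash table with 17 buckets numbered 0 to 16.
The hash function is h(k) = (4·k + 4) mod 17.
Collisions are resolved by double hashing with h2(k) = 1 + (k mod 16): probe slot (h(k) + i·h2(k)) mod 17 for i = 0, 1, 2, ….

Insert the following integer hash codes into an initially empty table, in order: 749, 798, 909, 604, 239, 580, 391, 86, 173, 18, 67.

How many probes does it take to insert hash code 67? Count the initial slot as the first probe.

749 hashes to 8; slot 8 is free → place at 8.
798 hashes to 0; slot 0 is free → place at 0.
909 hashes to 2; slot 2 is free → place at 2.
604 hashes to 6; slot 6 is free → place at 6.
239 hashes to 8, h2=16; 8 taken → place at 7.
580 hashes to 12; slot 12 is free → place at 12.
391 hashes to 4; slot 4 is free → place at 4.
86 hashes to 8, h2=7; 8 taken → place at 15.
173 hashes to 16; slot 16 is free → place at 16.
18 hashes to 8, h2=3; 8 taken → place at 11.
67 hashes to 0, h2=4; 0,4,8,12,16 taken → place at 3.
Table: [798, -, 909, 67, 391, -, 604, 239, 749, -, -, 18, 580, -, -, 86, 173]

6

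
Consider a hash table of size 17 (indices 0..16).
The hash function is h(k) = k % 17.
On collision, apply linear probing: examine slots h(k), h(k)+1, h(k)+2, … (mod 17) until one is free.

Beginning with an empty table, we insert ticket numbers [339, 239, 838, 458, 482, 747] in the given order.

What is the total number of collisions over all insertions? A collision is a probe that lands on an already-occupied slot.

339 hashes to 16; slot 16 is free -> place at 16.
239 hashes to 1; slot 1 is free -> place at 1.
838 hashes to 5; slot 5 is free -> place at 5.
458 hashes to 16; 16 taken -> place at 0.
482 hashes to 6; slot 6 is free -> place at 6.
747 hashes to 16; 16,0,1 taken -> place at 2.
Table: [458, 239, 747, -, -, 838, 482, -, -, -, -, -, -, -, -, -, 339]

4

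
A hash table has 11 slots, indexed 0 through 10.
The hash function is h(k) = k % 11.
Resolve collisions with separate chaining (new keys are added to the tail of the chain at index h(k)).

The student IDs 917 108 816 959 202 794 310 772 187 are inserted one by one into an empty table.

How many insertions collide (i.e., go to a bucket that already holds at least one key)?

5

917 -> bucket 4
108 -> bucket 9
816 -> bucket 2
959 -> bucket 2 (collision)
202 -> bucket 4 (collision)
794 -> bucket 2 (collision)
310 -> bucket 2 (collision)
772 -> bucket 2 (collision)
187 -> bucket 0
Final buckets:
0: 187
1: .
2: 816 -> 959 -> 794 -> 310 -> 772
3: .
4: 917 -> 202
5: .
6: .
7: .
8: .
9: 108
10: .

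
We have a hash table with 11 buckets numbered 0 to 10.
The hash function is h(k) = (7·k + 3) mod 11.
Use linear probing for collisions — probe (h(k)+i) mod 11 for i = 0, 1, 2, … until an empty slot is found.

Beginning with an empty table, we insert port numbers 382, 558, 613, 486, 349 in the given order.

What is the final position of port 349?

Insert 382: h=4, slot 4 empty -> index 4.
Insert 558: h=4, slot 4 occupied -> index 5.
Insert 613: h=4, slots 4,5 occupied -> index 6.
Insert 486: h=6, slot 6 occupied -> index 7.
Insert 349: h=4, slots 4,5,6,7 occupied -> index 8.
Table: [_, _, _, _, 382, 558, 613, 486, 349, _, _]

8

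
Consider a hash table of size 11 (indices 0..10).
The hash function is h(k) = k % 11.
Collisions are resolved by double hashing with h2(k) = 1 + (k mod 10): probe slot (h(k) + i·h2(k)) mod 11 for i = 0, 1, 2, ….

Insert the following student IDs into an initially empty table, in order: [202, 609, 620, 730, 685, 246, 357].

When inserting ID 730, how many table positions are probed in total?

202: h=4 => slot 4
609: h=4, h2=10, probe 4,3 => slot 3
620: h=4, h2=1, probe 4,5 => slot 5
730: h=4, h2=1, probe 4,5,6 => slot 6
685: h=3, h2=6, probe 3,9 => slot 9
246: h=4, h2=7, probe 4,0 => slot 0
357: h=5, h2=8, probe 5,2 => slot 2
Table: [246, ∅, 357, 609, 202, 620, 730, ∅, ∅, 685, ∅]

3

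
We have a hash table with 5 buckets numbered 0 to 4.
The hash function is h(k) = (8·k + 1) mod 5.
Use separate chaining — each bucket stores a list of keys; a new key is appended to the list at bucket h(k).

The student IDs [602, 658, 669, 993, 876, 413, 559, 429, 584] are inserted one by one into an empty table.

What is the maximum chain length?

4

602 → bucket 2
658 → bucket 0
669 → bucket 3
993 → bucket 0 (collision)
876 → bucket 4
413 → bucket 0 (collision)
559 → bucket 3 (collision)
429 → bucket 3 (collision)
584 → bucket 3 (collision)
Final buckets:
0: 658 -> 993 -> 413
1: —
2: 602
3: 669 -> 559 -> 429 -> 584
4: 876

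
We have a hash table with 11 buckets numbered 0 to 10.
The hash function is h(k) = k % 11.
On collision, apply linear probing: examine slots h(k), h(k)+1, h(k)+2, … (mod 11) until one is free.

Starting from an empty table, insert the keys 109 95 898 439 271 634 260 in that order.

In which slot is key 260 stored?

2

109: h=10 => slot 10
95: h=7 => slot 7
898: h=7, probe 7,8 => slot 8
439: h=10, probe 10,0 => slot 0
271: h=7, probe 7,8,9 => slot 9
634: h=7, probe 7,8,9,10,0,1 => slot 1
260: h=7, probe 7,8,9,10,0,1,2 => slot 2
Table: [439, 634, 260, ∅, ∅, ∅, ∅, 95, 898, 271, 109]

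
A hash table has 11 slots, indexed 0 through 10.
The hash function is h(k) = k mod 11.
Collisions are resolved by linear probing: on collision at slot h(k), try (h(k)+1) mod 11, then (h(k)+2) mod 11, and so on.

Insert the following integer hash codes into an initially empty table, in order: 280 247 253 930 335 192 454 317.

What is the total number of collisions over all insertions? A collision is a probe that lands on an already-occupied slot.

10

280: h=5 => slot 5
247: h=5, probe 5,6 => slot 6
253: h=0 => slot 0
930: h=6, probe 6,7 => slot 7
335: h=5, probe 5,6,7,8 => slot 8
192: h=5, probe 5,6,7,8,9 => slot 9
454: h=3 => slot 3
317: h=9, probe 9,10 => slot 10
Table: [253, -, -, 454, -, 280, 247, 930, 335, 192, 317]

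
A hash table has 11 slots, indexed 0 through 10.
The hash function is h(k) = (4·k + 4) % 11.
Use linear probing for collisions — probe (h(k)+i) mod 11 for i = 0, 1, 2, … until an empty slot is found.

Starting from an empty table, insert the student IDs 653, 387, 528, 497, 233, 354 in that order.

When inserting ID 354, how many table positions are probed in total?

Insert 653: h=9, slot 9 empty => index 9.
Insert 387: h=1, slot 1 empty => index 1.
Insert 528: h=4, slot 4 empty => index 4.
Insert 497: h=1, slot 1 occupied => index 2.
Insert 233: h=1, slots 1,2 occupied => index 3.
Insert 354: h=1, slots 1,2,3,4 occupied => index 5.
Table: [—, 387, 497, 233, 528, 354, —, —, —, 653, —]

5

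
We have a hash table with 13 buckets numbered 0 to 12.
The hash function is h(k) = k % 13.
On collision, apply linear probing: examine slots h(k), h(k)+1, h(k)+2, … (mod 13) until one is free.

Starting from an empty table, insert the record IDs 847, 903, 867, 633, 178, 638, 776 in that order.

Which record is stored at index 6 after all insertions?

903

Insert 847: h=2, slot 2 empty -> index 2.
Insert 903: h=6, slot 6 empty -> index 6.
Insert 867: h=9, slot 9 empty -> index 9.
Insert 633: h=9, slot 9 occupied -> index 10.
Insert 178: h=9, slots 9,10 occupied -> index 11.
Insert 638: h=1, slot 1 empty -> index 1.
Insert 776: h=9, slots 9,10,11 occupied -> index 12.
Table: [—, 638, 847, —, —, —, 903, —, —, 867, 633, 178, 776]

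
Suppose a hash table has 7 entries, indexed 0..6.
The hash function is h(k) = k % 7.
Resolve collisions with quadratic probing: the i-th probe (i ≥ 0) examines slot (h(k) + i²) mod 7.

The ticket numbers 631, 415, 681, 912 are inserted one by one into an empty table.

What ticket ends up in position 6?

Insert 631: h=1, slot 1 empty => index 1.
Insert 415: h=2, slot 2 empty => index 2.
Insert 681: h=2, slot 2 occupied => index 3.
Insert 912: h=2, slots 2,3 occupied => index 6.
Table: [., 631, 415, 681, ., ., 912]

912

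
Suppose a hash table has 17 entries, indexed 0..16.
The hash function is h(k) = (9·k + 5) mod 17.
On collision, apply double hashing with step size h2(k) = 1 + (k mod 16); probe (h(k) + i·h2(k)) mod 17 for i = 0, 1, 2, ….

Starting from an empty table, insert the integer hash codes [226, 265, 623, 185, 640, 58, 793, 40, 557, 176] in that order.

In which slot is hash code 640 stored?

3

226 hashes to 16; slot 16 is free => place at 16.
265 hashes to 10; slot 10 is free => place at 10.
623 hashes to 2; slot 2 is free => place at 2.
185 hashes to 4; slot 4 is free => place at 4.
640 hashes to 2, h2=1; 2 taken => place at 3.
58 hashes to 0; slot 0 is free => place at 0.
793 hashes to 2, h2=10; 2 taken => place at 12.
40 hashes to 8; slot 8 is free => place at 8.
557 hashes to 3, h2=14; 3,0 taken => place at 14.
176 hashes to 8, h2=1; 8 taken => place at 9.
Table: [58, -, 623, 640, 185, -, -, -, 40, 176, 265, -, 793, -, 557, -, 226]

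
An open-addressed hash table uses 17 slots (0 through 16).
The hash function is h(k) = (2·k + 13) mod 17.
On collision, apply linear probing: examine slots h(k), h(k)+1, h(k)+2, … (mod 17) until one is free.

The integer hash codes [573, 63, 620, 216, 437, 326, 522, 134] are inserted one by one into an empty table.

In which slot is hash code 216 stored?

573 hashes to 3; slot 3 is free -> place at 3.
63 hashes to 3; 3 taken -> place at 4.
620 hashes to 12; slot 12 is free -> place at 12.
216 hashes to 3; 3,4 taken -> place at 5.
437 hashes to 3; 3,4,5 taken -> place at 6.
326 hashes to 2; slot 2 is free -> place at 2.
522 hashes to 3; 3,4,5,6 taken -> place at 7.
134 hashes to 9; slot 9 is free -> place at 9.
Table: [., ., 326, 573, 63, 216, 437, 522, ., 134, ., ., 620, ., ., ., .]

5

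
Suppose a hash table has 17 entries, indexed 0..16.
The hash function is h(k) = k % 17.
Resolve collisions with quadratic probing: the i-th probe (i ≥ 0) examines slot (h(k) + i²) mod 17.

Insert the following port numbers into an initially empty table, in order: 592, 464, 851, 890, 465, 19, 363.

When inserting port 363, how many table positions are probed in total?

3

592: h=14 → slot 14
464: h=5 → slot 5
851: h=1 → slot 1
890: h=6 → slot 6
465: h=6, probe 6,7 → slot 7
19: h=2 → slot 2
363: h=6, probe 6,7,10 → slot 10
Table: [_, 851, 19, _, _, 464, 890, 465, _, _, 363, _, _, _, 592, _, _]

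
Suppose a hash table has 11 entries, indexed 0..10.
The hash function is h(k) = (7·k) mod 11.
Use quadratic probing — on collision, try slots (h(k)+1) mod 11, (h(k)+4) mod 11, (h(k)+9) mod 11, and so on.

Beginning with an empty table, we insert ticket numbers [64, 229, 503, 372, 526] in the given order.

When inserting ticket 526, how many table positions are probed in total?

5

64 hashes to 8; slot 8 is free => place at 8.
229 hashes to 8; 8 taken => place at 9.
503 hashes to 1; slot 1 is free => place at 1.
372 hashes to 8; 8,9,1 taken => place at 6.
526 hashes to 8; 8,9,1,6 taken => place at 2.
Table: [-, 503, 526, -, -, -, 372, -, 64, 229, -]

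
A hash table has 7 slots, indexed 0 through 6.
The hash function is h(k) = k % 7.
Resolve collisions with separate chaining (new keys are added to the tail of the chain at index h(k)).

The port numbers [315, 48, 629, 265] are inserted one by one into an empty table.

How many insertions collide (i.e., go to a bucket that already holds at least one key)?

2

Insert 315: h=0, bucket 0 empty → new chain.
Insert 48: h=6, bucket 6 empty → new chain.
Insert 629: h=6, bucket 6 nonempty → append to chain.
Insert 265: h=6, bucket 6 nonempty → append to chain.
Final buckets:
0: 315
1: .
2: .
3: .
4: .
5: .
6: 48 -> 629 -> 265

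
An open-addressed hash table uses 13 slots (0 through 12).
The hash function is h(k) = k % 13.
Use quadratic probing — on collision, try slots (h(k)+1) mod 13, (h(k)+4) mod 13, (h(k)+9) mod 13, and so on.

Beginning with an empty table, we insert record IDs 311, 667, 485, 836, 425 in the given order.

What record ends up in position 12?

311

311: h=12 -> slot 12
667: h=4 -> slot 4
485: h=4, probe 4,5 -> slot 5
836: h=4, probe 4,5,8 -> slot 8
425: h=9 -> slot 9
Table: [., ., ., ., 667, 485, ., ., 836, 425, ., ., 311]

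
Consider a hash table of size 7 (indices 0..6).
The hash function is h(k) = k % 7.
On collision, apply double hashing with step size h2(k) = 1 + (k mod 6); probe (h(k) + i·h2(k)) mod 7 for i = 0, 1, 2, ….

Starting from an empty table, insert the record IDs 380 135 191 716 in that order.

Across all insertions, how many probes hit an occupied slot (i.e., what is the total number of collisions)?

380 hashes to 2; slot 2 is free -> place at 2.
135 hashes to 2, h2=4; 2 taken -> place at 6.
191 hashes to 2, h2=6; 2 taken -> place at 1.
716 hashes to 2, h2=3; 2 taken -> place at 5.
Table: [., 191, 380, ., ., 716, 135]

3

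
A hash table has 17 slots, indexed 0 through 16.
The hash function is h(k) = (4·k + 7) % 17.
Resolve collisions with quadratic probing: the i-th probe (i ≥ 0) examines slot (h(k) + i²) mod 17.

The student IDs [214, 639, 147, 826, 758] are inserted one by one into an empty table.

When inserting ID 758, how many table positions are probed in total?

214 hashes to 13; slot 13 is free => place at 13.
639 hashes to 13; 13 taken => place at 14.
147 hashes to 0; slot 0 is free => place at 0.
826 hashes to 13; 13,14,0 taken => place at 5.
758 hashes to 13; 13,14,0,5 taken => place at 12.
Table: [147, -, -, -, -, 826, -, -, -, -, -, -, 758, 214, 639, -, -]

5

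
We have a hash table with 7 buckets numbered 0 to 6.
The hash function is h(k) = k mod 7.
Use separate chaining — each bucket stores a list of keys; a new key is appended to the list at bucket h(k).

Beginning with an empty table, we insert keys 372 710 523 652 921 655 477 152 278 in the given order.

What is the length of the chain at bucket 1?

372 -> bucket 1
710 -> bucket 3
523 -> bucket 5
652 -> bucket 1 (collision)
921 -> bucket 4
655 -> bucket 4 (collision)
477 -> bucket 1 (collision)
152 -> bucket 5 (collision)
278 -> bucket 5 (collision)
Final buckets:
0: -
1: 372 -> 652 -> 477
2: -
3: 710
4: 921 -> 655
5: 523 -> 152 -> 278
6: -

3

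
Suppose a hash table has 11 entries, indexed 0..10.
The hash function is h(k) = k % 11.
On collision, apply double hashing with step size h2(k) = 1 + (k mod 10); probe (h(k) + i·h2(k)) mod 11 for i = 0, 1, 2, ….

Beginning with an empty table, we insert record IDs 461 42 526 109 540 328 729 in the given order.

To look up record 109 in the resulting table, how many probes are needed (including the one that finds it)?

3

Insert 461: h=10, slot 10 empty -> index 10.
Insert 42: h=9, slot 9 empty -> index 9.
Insert 526: h=9, h2=7, slot 9 occupied -> index 5.
Insert 109: h=10, h2=10, slots 10,9 occupied -> index 8.
Insert 540: h=1, slot 1 empty -> index 1.
Insert 328: h=9, h2=9, slot 9 occupied -> index 7.
Insert 729: h=3, slot 3 empty -> index 3.
Table: [., 540, ., 729, ., 526, ., 328, 109, 42, 461]
Lookup 109: h=10, h2=10, probe 10,9,8 → found at 8.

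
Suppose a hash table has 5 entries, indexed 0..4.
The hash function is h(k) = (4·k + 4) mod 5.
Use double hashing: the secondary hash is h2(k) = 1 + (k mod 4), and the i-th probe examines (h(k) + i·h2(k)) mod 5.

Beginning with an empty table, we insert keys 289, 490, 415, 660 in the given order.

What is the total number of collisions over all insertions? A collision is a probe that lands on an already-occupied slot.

3

289 hashes to 0; slot 0 is free => place at 0.
490 hashes to 4; slot 4 is free => place at 4.
415 hashes to 4, h2=4; 4 taken => place at 3.
660 hashes to 4, h2=1; 4,0 taken => place at 1.
Table: [289, 660, _, 415, 490]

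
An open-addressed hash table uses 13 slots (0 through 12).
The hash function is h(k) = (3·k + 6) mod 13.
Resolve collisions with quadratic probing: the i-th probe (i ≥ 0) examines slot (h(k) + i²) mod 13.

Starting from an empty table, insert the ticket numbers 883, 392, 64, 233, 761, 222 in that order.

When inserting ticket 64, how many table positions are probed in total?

2

883: h=3 → slot 3
392: h=12 → slot 12
64: h=3, probe 3,4 → slot 4
233: h=3, probe 3,4,7 → slot 7
761: h=1 → slot 1
222: h=9 → slot 9
Table: [—, 761, —, 883, 64, —, —, 233, —, 222, —, —, 392]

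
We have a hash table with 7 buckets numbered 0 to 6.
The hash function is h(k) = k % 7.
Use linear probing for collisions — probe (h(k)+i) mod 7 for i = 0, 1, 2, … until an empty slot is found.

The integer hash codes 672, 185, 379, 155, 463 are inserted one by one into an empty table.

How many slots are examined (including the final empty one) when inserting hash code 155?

672: h=0 → slot 0
185: h=3 → slot 3
379: h=1 → slot 1
155: h=1, probe 1,2 → slot 2
463: h=1, probe 1,2,3,4 → slot 4
Table: [672, 379, 155, 185, 463, _, _]

2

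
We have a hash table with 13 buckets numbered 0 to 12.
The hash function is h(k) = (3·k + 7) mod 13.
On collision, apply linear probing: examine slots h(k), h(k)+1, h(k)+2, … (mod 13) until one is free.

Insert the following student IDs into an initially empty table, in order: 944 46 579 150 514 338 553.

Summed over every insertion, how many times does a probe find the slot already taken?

13

Insert 944: h=5, slot 5 empty -> index 5.
Insert 46: h=2, slot 2 empty -> index 2.
Insert 579: h=2, slot 2 occupied -> index 3.
Insert 150: h=2, slots 2,3 occupied -> index 4.
Insert 514: h=2, slots 2,3,4,5 occupied -> index 6.
Insert 338: h=7, slot 7 empty -> index 7.
Insert 553: h=2, slots 2,3,4,5,6,7 occupied -> index 8.
Table: [_, _, 46, 579, 150, 944, 514, 338, 553, _, _, _, _]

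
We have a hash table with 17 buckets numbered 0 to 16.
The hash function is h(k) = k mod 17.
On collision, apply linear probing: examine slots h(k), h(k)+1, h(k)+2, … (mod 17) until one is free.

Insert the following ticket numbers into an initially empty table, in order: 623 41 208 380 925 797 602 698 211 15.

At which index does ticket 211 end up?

623: h=11 → slot 11
41: h=7 → slot 7
208: h=4 → slot 4
380: h=6 → slot 6
925: h=7, probe 7,8 → slot 8
797: h=15 → slot 15
602: h=7, probe 7,8,9 → slot 9
698: h=1 → slot 1
211: h=7, probe 7,8,9,10 → slot 10
15: h=15, probe 15,16 → slot 16
Table: [∅, 698, ∅, ∅, 208, ∅, 380, 41, 925, 602, 211, 623, ∅, ∅, ∅, 797, 15]

10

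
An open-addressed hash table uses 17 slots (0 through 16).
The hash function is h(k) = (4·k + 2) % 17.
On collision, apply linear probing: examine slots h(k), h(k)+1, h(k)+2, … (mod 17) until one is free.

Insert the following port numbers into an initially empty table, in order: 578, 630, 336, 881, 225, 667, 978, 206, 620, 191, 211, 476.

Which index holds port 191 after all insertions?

8

Insert 578: h=2, slot 2 empty -> index 2.
Insert 630: h=6, slot 6 empty -> index 6.
Insert 336: h=3, slot 3 empty -> index 3.
Insert 881: h=7, slot 7 empty -> index 7.
Insert 225: h=1, slot 1 empty -> index 1.
Insert 667: h=1, slots 1,2,3 occupied -> index 4.
Insert 978: h=4, slot 4 occupied -> index 5.
Insert 206: h=10, slot 10 empty -> index 10.
Insert 620: h=0, slot 0 empty -> index 0.
Insert 191: h=1, slots 1,2,3,4,5,6,7 occupied -> index 8.
Insert 211: h=13, slot 13 empty -> index 13.
Insert 476: h=2, slots 2,3,4,5,6,7,8 occupied -> index 9.
Table: [620, 225, 578, 336, 667, 978, 630, 881, 191, 476, 206, ., ., 211, ., ., .]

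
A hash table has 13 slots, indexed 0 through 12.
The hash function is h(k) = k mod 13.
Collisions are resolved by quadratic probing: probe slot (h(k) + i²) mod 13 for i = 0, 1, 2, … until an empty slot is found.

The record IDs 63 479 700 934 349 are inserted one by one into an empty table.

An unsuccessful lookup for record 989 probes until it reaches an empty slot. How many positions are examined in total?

63: h=11 -> slot 11
479: h=11, probe 11,12 -> slot 12
700: h=11, probe 11,12,2 -> slot 2
934: h=11, probe 11,12,2,7 -> slot 7
349: h=11, probe 11,12,2,7,1 -> slot 1
Table: [_, 349, 700, _, _, _, _, 934, _, _, _, 63, 479]
Lookup 989: h=1, probe 1,2,5 → slot 5 empty, not found.

3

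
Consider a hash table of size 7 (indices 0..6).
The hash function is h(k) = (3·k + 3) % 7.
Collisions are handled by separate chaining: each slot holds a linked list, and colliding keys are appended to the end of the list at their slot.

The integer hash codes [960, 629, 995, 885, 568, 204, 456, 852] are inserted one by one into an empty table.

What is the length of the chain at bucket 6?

5

Insert 960: h=6, bucket 6 empty -> new chain.
Insert 629: h=0, bucket 0 empty -> new chain.
Insert 995: h=6, bucket 6 nonempty -> append to chain.
Insert 885: h=5, bucket 5 empty -> new chain.
Insert 568: h=6, bucket 6 nonempty -> append to chain.
Insert 204: h=6, bucket 6 nonempty -> append to chain.
Insert 456: h=6, bucket 6 nonempty -> append to chain.
Insert 852: h=4, bucket 4 empty -> new chain.
Final buckets:
0: 629
1: _
2: _
3: _
4: 852
5: 885
6: 960 -> 995 -> 568 -> 204 -> 456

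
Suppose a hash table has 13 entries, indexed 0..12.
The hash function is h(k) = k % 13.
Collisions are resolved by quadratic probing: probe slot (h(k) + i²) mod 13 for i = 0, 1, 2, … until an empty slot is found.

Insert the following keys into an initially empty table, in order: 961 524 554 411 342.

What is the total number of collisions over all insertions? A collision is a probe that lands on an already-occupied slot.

2

961: h=12 -> slot 12
524: h=4 -> slot 4
554: h=8 -> slot 8
411: h=8, probe 8,9 -> slot 9
342: h=4, probe 4,5 -> slot 5
Table: [—, —, —, —, 524, 342, —, —, 554, 411, —, —, 961]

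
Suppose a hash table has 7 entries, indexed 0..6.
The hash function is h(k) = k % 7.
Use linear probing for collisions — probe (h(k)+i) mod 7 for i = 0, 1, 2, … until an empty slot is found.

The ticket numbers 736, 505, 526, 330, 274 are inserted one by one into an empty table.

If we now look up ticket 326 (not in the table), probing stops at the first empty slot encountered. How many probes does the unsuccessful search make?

3

736: h=1 => slot 1
505: h=1, probe 1,2 => slot 2
526: h=1, probe 1,2,3 => slot 3
330: h=1, probe 1,2,3,4 => slot 4
274: h=1, probe 1,2,3,4,5 => slot 5
Table: [—, 736, 505, 526, 330, 274, —]
Lookup 326: h=4, probe 4,5,6 → slot 6 empty, not found.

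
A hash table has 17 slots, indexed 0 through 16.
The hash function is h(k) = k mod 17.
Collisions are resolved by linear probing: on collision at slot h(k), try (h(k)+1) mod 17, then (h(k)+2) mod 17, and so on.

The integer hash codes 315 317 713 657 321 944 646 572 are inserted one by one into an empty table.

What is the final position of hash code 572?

315: h=9 → slot 9
317: h=11 → slot 11
713: h=16 → slot 16
657: h=11, probe 11,12 → slot 12
321: h=15 → slot 15
944: h=9, probe 9,10 → slot 10
646: h=0 → slot 0
572: h=11, probe 11,12,13 → slot 13
Table: [646, ., ., ., ., ., ., ., ., 315, 944, 317, 657, 572, ., 321, 713]

13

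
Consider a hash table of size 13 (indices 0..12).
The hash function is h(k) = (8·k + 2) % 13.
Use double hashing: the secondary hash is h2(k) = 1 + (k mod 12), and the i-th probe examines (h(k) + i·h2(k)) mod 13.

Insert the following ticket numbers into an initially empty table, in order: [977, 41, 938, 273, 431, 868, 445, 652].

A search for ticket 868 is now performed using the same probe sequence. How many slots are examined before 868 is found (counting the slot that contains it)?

Insert 977: h=5, slot 5 empty -> index 5.
Insert 41: h=5, h2=6, slot 5 occupied -> index 11.
Insert 938: h=5, h2=3, slot 5 occupied -> index 8.
Insert 273: h=2, slot 2 empty -> index 2.
Insert 431: h=5, h2=12, slot 5 occupied -> index 4.
Insert 868: h=4, h2=5, slot 4 occupied -> index 9.
Insert 445: h=0, slot 0 empty -> index 0.
Insert 652: h=5, h2=5, slot 5 occupied -> index 10.
Table: [445, -, 273, -, 431, 977, -, -, 938, 868, 652, 41, -]
Lookup 868: h=4, h2=5, probe 4,9 → found at 9.

2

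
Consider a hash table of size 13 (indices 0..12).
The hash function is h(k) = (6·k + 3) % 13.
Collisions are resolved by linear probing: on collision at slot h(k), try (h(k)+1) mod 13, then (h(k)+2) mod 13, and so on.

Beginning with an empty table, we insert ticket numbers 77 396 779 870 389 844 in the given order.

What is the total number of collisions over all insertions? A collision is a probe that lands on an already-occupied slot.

12

77 hashes to 10; slot 10 is free => place at 10.
396 hashes to 0; slot 0 is free => place at 0.
779 hashes to 10; 10 taken => place at 11.
870 hashes to 10; 10,11 taken => place at 12.
389 hashes to 10; 10,11,12,0 taken => place at 1.
844 hashes to 10; 10,11,12,0,1 taken => place at 2.
Table: [396, 389, 844, _, _, _, _, _, _, _, 77, 779, 870]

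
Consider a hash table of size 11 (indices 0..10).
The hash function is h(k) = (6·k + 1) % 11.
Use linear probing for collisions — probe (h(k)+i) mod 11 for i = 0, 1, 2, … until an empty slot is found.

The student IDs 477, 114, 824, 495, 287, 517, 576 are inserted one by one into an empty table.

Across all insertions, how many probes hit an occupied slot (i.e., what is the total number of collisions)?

477: h=3 => slot 3
114: h=3, probe 3,4 => slot 4
824: h=6 => slot 6
495: h=1 => slot 1
287: h=7 => slot 7
517: h=1, probe 1,2 => slot 2
576: h=3, probe 3,4,5 => slot 5
Table: [_, 495, 517, 477, 114, 576, 824, 287, _, _, _]

4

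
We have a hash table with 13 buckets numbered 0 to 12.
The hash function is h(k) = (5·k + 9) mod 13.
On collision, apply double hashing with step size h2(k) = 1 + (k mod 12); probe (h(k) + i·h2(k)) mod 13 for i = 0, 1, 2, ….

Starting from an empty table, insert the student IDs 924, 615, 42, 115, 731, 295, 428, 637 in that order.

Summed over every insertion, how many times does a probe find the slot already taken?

Insert 924: h=1, slot 1 empty -> index 1.
Insert 615: h=3, slot 3 empty -> index 3.
Insert 42: h=11, slot 11 empty -> index 11.
Insert 115: h=12, slot 12 empty -> index 12.
Insert 731: h=11, h2=12, slot 11 occupied -> index 10.
Insert 295: h=2, slot 2 empty -> index 2.
Insert 428: h=4, slot 4 empty -> index 4.
Insert 637: h=9, slot 9 empty -> index 9.
Table: [., 924, 295, 615, 428, ., ., ., ., 637, 731, 42, 115]

1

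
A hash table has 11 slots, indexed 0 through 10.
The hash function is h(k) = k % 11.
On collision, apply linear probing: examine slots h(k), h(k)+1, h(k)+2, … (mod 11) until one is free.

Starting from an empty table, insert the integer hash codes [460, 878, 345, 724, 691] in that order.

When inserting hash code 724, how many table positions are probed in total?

3

460: h=9 → slot 9
878: h=9, probe 9,10 → slot 10
345: h=4 → slot 4
724: h=9, probe 9,10,0 → slot 0
691: h=9, probe 9,10,0,1 → slot 1
Table: [724, 691, ∅, ∅, 345, ∅, ∅, ∅, ∅, 460, 878]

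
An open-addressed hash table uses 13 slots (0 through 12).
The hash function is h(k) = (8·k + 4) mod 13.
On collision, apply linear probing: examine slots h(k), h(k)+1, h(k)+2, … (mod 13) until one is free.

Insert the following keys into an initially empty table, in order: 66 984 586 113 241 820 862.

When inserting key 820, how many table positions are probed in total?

Insert 66: h=12, slot 12 empty -> index 12.
Insert 984: h=11, slot 11 empty -> index 11.
Insert 586: h=12, slot 12 occupied -> index 0.
Insert 113: h=11, slots 11,12,0 occupied -> index 1.
Insert 241: h=8, slot 8 empty -> index 8.
Insert 820: h=12, slots 12,0,1 occupied -> index 2.
Insert 862: h=10, slot 10 empty -> index 10.
Table: [586, 113, 820, -, -, -, -, -, 241, -, 862, 984, 66]

4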